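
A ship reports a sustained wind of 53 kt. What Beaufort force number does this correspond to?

Beaufort force 10

53 kt lies in the Beaufort 10 band (storm, 48–55 kt).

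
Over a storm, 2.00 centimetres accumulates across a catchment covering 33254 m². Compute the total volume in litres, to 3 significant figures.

Depth: 2.00 cm × 10 = 20 mm.
1 mm over 1 m² is 1 L, so volume = 20 × 33254 = 665080 L ≈ 665000 L.

665000 litres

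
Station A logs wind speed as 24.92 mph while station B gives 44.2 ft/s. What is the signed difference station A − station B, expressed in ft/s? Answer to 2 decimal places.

-7.65 ft/s

station A: 24.92 mph = 36.5493 ft/s.
Difference: 36.5493 − 44.2000 = -7.65 ft/s.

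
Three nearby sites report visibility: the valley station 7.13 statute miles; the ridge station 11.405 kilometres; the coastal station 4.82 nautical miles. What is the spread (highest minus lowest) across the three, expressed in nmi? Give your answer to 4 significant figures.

1.376 nmi

the valley station: 7.13 SM = 6.19580 nmi.
the ridge station: 11.405 km = 6.15821 nmi.
Spread: 6.19580 − 4.82000 = 1.376 nmi.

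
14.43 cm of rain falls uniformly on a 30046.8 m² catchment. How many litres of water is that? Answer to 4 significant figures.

Depth: 14.43 cm × 10 = 144.3 mm.
1 mm over 1 m² is 1 L, so volume = 144.3 × 30046.8 = 4335753.2 L ≈ 4336000 L.

4336000 litres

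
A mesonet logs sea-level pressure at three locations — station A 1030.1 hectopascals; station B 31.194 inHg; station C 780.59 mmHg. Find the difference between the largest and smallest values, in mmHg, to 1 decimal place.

19.7 mmHg

station A: 1030.1 hPa = 772.638 mmHg.
station B: 31.194 inHg = 792.328 mmHg.
Spread: 792.328 − 772.638 = 19.7 mmHg.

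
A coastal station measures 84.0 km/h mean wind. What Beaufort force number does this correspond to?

Beaufort force 9

84.0 km/h = 23.3 m/s, which is Beaufort 9 (strong gale, 20.8–24.4 m/s).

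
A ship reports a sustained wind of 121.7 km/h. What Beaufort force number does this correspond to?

121.7 km/h = 33.8 m/s, which is Beaufort 12 (hurricane force, ≥32.7 m/s).

Beaufort force 12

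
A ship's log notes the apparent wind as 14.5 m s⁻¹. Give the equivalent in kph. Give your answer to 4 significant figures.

1 m/s = 3.6 km/h, so 14.5 × 3.6 = 52.20 km/h.

52.20 km/h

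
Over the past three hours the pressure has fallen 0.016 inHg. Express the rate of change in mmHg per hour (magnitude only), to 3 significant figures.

0.016 inHg / 3 h × 25.4 mmHg/inHg = 0.135 mmHg/h.

0.135 mmHg per hour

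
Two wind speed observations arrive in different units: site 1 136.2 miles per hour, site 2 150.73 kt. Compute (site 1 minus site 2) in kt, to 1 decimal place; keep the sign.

-32.4 kt

site 1: 136.2 mph = 118.355 kt.
Difference: 118.355 − 150.730 = -32.4 kt.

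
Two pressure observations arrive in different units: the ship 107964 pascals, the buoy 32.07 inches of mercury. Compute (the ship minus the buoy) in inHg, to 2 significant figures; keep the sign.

-0.19 inHg

the ship: 107964 Pa = 31.8817 inHg.
Difference: 31.8817 − 32.0700 = -0.19 inHg.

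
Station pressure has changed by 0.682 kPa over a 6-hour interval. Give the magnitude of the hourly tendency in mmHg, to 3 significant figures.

0.682 kPa / 6 h × 7.50062 mmHg/kPa = 0.853 mmHg/h.

0.853 mmHg per hour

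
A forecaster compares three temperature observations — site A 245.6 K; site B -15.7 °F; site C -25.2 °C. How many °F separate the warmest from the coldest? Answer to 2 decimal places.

4.23 °F

site A: 245.6 K = -27.550 °C.
site B: -15.7 °F = -26.500 °C.
Spread: (-25.200) − (-27.550) = 2.350 °C = 4.23 °F.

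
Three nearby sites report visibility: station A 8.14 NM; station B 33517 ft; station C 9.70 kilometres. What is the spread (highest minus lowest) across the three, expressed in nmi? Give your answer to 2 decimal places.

station B: 33517 ft = 5.5162 nmi.
station C: 9.70 km = 5.2376 nmi.
Spread: 8.1400 − 5.2376 = 2.90 nmi.

2.90 nmi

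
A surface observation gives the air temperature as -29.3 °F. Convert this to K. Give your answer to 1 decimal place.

First to °C: -34.06 °C.
Then to K: 239.1 K.

239.1 K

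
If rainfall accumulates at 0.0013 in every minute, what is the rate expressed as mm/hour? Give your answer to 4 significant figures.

0.0013 in/minute × 25.4 mm/in × 60 minute/hour = 1.981 mm/hour.

1.981 mm/hour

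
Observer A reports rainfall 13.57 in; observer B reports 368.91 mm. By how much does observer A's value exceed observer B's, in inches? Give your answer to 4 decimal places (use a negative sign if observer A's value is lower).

observer B: 368.91 mm = 14.524016 in.
Difference: 13.570000 − 14.524016 = -0.9540 in.

-0.9540 in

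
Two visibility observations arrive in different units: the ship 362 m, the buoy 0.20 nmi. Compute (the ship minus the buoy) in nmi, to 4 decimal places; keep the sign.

the ship: 362 m = 0.195464 nmi.
Difference: 0.195464 − 0.200000 = -0.0045 nmi.

-0.0045 nmi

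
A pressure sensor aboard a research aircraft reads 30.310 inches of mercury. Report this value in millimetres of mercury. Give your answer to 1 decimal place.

1 inHg = 25.4 mmHg, so 30.310 × 25.4 = 769.9 mmHg.

769.9 mmHg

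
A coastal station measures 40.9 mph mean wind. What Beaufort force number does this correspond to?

Beaufort force 8

40.9 mph = 18.3 m/s, which is Beaufort 8 (gale, 17.2–20.7 m/s).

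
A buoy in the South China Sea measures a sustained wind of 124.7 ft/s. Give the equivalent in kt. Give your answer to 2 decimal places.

1 ft/s = 0.592484 kt, so 124.7 × 0.592484 = 73.88 kt.

73.88 kt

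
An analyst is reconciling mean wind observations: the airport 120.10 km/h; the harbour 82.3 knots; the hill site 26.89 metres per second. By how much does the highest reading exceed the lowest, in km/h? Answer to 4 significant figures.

the harbour: 82.3 kt = 152.4196 km/h.
the hill site: 26.89 m/s = 96.8040 km/h.
Spread: 152.4196 − 96.8040 = 55.62 km/h.

55.62 km/h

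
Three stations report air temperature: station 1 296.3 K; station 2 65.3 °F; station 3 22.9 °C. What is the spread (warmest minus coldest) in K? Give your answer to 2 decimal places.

4.65 K

station 1: 296.3 K = 23.150 °C.
station 2: 65.3 °F = 18.500 °C.
Spread: 23.150 − 18.500 = 4.650 °C.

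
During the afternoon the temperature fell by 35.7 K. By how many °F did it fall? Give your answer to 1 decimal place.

Converting a difference, only the 9/5 scale factor applies: Δ°F = 35.7 × 1.8 = 64.3 °F.

64.3 °F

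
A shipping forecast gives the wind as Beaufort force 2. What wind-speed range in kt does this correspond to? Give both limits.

Beaufort 2 (light breeze) spans 4–6 knots.

4 to 6 kt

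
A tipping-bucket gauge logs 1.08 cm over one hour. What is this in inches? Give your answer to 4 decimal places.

1 cm = 0.393701 in, so 1.08 × 0.393701 = 0.4252 in.

0.4252 in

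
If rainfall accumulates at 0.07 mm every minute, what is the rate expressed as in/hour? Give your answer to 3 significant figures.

0.165 in/hour

0.07 mm/minute × 0.0393701 in/mm × 60 minute/hour = 0.165 in/hour.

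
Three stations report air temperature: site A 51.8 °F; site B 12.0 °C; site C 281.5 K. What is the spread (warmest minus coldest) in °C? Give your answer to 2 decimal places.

3.65 °C

site A: 51.8 °F = 11.000 °C.
site C: 281.5 K = 8.350 °C.
Spread: 12.000 − 8.350 = 3.650 °C.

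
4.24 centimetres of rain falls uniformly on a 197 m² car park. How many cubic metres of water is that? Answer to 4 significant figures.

Depth: 4.24 cm × 10 = 42.4 mm.
1 mm over 1 m² is 1 L, so volume = 42.4 × 197 = 8352.8 L = 8.353 m³.

8.353 cubic metres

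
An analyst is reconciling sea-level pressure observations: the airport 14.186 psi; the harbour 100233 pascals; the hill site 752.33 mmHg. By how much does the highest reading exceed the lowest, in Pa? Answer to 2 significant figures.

the airport: 14.186 psi = 97809.03 Pa.
the hill site: 752.33 mmHg = 100302.43 Pa.
Spread: 100302.43 − 97809.03 = 2500 Pa.

2500 Pa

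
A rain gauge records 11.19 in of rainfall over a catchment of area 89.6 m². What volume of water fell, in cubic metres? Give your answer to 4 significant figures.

25.47 cubic metres

Depth: 11.19 in × 25.4 = 284.226 mm.
1 mm over 1 m² is 1 L, so volume = 284.226 × 89.6 = 25466.65 L = 25.47 m³.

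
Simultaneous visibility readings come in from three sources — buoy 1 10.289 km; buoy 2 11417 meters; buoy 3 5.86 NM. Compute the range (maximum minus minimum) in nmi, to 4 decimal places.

buoy 1: 10.289 km = 5.555616 nmi.
buoy 2: 11417 m = 6.164687 nmi.
Spread: 6.164687 − 5.555616 = 0.6091 nmi.

0.6091 nmi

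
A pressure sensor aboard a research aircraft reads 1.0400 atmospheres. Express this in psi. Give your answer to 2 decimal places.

15.28 psi

1 atm = 14.6959 psi, so 1.0400 × 14.6959 = 15.28 psi.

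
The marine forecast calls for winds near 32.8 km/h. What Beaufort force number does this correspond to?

Beaufort force 5

32.8 km/h = 9.1 m/s, which is Beaufort 5 (fresh breeze, 8.0–10.7 m/s).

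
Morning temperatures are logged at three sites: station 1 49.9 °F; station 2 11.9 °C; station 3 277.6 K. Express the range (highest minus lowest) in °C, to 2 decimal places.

station 1: 49.9 °F = 9.944 °C.
station 3: 277.6 K = 4.450 °C.
Spread: 11.900 − 4.450 = 7.450 °C.

7.45 °C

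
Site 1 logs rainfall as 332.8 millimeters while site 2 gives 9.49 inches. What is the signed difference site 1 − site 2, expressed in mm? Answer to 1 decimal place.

91.8 mm

site 2: 9.49 in = 241.046 mm.
Difference: 332.800 − 241.046 = 91.8 mm.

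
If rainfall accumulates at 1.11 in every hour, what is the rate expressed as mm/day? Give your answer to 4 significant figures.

676.7 mm/day

1.11 in/hour × 25.4 mm/in × 24 hour/day = 676.7 mm/day.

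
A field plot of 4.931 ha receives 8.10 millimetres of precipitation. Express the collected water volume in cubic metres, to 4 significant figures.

399.4 cubic metres

Area: 4.931 ha = 49310 m².
1 mm over 1 m² is 1 L, so volume = 8.1 × 49310 = 399411 L = 399.4 m³.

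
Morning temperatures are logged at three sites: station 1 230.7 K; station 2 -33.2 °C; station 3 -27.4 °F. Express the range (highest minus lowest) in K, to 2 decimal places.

9.45 K

station 1: 230.7 K = -42.450 °C.
station 3: -27.4 °F = -33.000 °C.
Spread: (-33.000) − (-42.450) = 9.450 °C.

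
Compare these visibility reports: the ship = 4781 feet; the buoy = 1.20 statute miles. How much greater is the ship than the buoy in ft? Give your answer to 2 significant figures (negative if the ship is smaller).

the buoy: 1.20 SM = 6336.00 ft.
Difference: 4781.00 − 6336.00 = -1600 ft.

-1600 ft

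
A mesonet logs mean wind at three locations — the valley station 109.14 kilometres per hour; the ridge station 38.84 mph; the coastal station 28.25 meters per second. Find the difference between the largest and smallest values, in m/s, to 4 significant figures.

12.95 m/s

the valley station: 109.14 km/h = 30.3167 m/s.
the ridge station: 38.84 mph = 17.3630 m/s.
Spread: 30.3167 − 17.3630 = 12.95 m/s.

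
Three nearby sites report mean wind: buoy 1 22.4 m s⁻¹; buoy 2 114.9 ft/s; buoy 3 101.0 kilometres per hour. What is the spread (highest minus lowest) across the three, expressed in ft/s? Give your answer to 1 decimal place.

41.4 ft/s

buoy 1: 22.4 m/s = 73.491 ft/s.
buoy 3: 101.0 km/h = 92.046 ft/s.
Spread: 114.900 − 73.491 = 41.4 ft/s.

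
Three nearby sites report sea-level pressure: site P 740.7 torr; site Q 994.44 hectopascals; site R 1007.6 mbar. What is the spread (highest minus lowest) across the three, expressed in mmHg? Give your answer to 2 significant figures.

site Q: 994.44 hPa = 745.89 mmHg.
site R: 1007.6 mb = 755.76 mmHg.
Spread: 755.76 − 740.70 = 15 mmHg.

15 mmHg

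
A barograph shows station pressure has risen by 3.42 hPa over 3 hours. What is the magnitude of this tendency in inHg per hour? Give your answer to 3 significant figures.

3.42 hPa / 3 h × 0.02953 inHg/hPa = 0.0337 inHg/h.

0.0337 inHg per hour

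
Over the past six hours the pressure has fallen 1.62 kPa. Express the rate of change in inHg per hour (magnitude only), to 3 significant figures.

0.0797 inHg per hour

1.62 kPa / 6 h × 0.2953 inHg/kPa = 0.0797 inHg/h.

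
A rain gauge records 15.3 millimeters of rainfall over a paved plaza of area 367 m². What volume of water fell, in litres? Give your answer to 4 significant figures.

5615 litres

1 mm over 1 m² is 1 L, so volume = 15.3 × 367 = 5615.1 L ≈ 5615 L.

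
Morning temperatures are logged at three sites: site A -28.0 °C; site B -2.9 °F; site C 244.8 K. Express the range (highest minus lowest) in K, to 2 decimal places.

8.96 K

site B: -2.9 °F = -19.389 °C.
site C: 244.8 K = -28.350 °C.
Spread: (-19.389) − (-28.350) = 8.961 °C.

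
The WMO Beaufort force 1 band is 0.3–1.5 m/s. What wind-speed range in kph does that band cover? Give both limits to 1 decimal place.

1.1 to 5.4 km/h

0.3–1.5 m/s × 3.6 = 1.1–5.4 km/h.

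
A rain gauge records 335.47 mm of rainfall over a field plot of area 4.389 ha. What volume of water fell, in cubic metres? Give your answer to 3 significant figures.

Area: 4.389 ha = 43890 m².
1 mm over 1 m² is 1 L, so volume = 335.47 × 43890 = 14723778 L = 14700 m³.

14700 cubic metres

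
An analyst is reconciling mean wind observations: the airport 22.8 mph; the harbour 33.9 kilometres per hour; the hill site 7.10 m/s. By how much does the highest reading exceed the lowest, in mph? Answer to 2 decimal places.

the harbour: 33.9 km/h = 21.0645 mph.
the hill site: 7.10 m/s = 15.8822 mph.
Spread: 22.8000 − 15.8822 = 6.92 mph.

6.92 mph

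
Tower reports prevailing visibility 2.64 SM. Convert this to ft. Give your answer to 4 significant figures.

1 SM = 5280 ft, so 2.64 × 5280 = 13940 ft.

13940 ft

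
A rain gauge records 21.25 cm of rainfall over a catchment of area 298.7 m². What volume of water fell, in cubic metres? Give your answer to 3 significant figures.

63.5 cubic metres

Depth: 21.25 cm × 10 = 212.5 mm.
1 mm over 1 m² is 1 L, so volume = 212.5 × 298.7 = 63473.75 L = 63.5 m³.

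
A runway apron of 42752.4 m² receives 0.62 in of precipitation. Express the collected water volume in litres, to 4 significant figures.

673300 litres

Depth: 0.62 in × 25.4 = 15.748 mm.
1 mm over 1 m² is 1 L, so volume = 15.748 × 42752.4 = 673264.8 L ≈ 673300 L.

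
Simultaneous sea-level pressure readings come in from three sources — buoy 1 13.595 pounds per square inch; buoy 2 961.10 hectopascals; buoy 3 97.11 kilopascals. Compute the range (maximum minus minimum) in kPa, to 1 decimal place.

buoy 1: 13.595 psi = 93.734 kPa.
buoy 2: 961.10 hPa = 96.110 kPa.
Spread: 97.110 − 93.734 = 3.4 kPa.

3.4 kPa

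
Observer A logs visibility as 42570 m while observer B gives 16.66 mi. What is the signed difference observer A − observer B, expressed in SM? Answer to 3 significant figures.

9.79 SM

observer A: 42570 m = 26.4518 SM.
Difference: 26.4518 − 16.6600 = 9.79 SM.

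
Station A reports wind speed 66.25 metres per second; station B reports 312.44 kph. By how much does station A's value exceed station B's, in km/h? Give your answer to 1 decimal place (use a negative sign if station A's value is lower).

-73.9 km/h

station A: 66.25 m/s = 238.500 km/h.
Difference: 238.500 − 312.440 = -73.9 km/h.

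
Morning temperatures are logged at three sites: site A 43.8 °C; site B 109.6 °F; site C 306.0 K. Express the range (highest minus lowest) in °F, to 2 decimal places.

19.71 °F

site B: 109.6 °F = 43.111 °C.
site C: 306.0 K = 32.850 °C.
Spread: 43.800 − 32.850 = 10.950 °C = 19.71 °F.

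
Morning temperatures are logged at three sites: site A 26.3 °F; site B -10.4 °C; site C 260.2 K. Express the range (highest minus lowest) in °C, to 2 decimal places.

9.78 °C

site A: 26.3 °F = -3.167 °C.
site C: 260.2 K = -12.950 °C.
Spread: (-3.167) − (-12.950) = 9.783 °C.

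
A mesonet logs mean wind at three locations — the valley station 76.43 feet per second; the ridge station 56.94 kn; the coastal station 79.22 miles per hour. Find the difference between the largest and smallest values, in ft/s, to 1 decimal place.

39.8 ft/s

the ridge station: 56.94 kt = 96.104 ft/s.
the coastal station: 79.22 mph = 116.189 ft/s.
Spread: 116.189 − 76.430 = 39.8 ft/s.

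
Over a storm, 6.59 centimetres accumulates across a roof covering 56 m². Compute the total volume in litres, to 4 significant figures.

3690 litres

Depth: 6.59 cm × 10 = 65.9 mm.
1 mm over 1 m² is 1 L, so volume = 65.9 × 56 = 3690.4 L ≈ 3690 L.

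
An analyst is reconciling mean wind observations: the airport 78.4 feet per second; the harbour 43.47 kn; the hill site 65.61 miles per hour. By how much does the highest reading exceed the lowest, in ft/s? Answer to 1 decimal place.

the harbour: 43.47 kt = 73.369 ft/s.
the hill site: 65.61 mph = 96.228 ft/s.
Spread: 96.228 − 73.369 = 22.9 ft/s.

22.9 ft/s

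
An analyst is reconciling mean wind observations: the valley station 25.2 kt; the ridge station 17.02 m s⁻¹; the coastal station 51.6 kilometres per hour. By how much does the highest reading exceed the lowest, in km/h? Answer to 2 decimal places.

14.60 km/h

the valley station: 25.2 kt = 46.6704 km/h.
the ridge station: 17.02 m/s = 61.2720 km/h.
Spread: 61.2720 − 46.6704 = 14.60 km/h.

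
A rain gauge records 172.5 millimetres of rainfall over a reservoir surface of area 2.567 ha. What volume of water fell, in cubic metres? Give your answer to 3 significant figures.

4430 cubic metres

Area: 2.567 ha = 25670 m².
1 mm over 1 m² is 1 L, so volume = 172.5 × 25670 = 4428075 L = 4430 m³.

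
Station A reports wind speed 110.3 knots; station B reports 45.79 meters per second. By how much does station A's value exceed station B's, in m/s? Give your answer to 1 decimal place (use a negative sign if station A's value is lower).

11.0 m/s

station A: 110.3 kt = 56.743 m/s.
Difference: 56.743 − 45.790 = 11.0 m/s.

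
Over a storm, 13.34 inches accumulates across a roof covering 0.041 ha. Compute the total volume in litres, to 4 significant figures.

138900 litres

Depth: 13.34 in × 25.4 = 338.836 mm.
Area: 0.041 ha = 410 m².
1 mm over 1 m² is 1 L, so volume = 338.836 × 410 = 138922.76 L ≈ 138900 L.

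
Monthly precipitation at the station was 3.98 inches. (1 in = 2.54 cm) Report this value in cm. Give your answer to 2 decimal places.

10.11 cm

1 in = 2.54 cm, so 3.98 × 2.54 = 10.11 cm.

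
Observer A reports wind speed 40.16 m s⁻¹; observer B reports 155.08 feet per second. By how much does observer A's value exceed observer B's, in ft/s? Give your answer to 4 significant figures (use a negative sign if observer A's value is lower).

-23.32 ft/s

observer A: 40.16 m/s = 131.7585 ft/s.
Difference: 131.7585 − 155.0800 = -23.32 ft/s.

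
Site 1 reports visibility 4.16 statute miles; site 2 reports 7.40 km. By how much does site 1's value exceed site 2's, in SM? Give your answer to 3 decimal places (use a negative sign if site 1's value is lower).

-0.438 SM

site 2: 7.40 km = 4.59815 SM.
Difference: 4.16000 − 4.59815 = -0.438 SM.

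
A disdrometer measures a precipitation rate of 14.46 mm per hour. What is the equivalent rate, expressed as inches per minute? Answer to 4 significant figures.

14.46 mm/hour × 0.0393701 in/mm × 0.0166667 hour/minute = 0.009488 in/minute.

0.009488 in/minute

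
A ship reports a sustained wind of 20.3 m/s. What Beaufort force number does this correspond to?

Beaufort force 8

20.3 m/s lies in the Beaufort 8 band (gale, 17.2–20.7 m/s).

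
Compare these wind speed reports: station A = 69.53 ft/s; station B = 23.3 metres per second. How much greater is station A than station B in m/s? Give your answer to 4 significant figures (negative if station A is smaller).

station A: 69.53 ft/s = 21.19274 m/s.
Difference: 21.19274 − 23.30000 = -2.107 m/s.

-2.107 m/s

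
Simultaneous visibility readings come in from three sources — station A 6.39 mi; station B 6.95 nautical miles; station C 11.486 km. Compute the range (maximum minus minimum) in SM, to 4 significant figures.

1.608 SM

station B: 6.95 nmi = 7.99792 SM.
station C: 11.486 km = 7.13707 SM.
Spread: 7.99792 − 6.39000 = 1.608 SM.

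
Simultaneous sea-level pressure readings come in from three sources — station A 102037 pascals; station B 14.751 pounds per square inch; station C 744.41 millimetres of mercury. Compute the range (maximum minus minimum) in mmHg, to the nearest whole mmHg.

station A: 102037 Pa = 765.34 mmHg.
station B: 14.751 psi = 762.85 mmHg.
Spread: 765.34 − 744.41 = 21 mmHg.

21 mmHg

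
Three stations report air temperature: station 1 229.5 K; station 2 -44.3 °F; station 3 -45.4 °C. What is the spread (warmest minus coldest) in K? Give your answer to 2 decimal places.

3.01 K

station 1: 229.5 K = -43.650 °C.
station 2: -44.3 °F = -42.389 °C.
Spread: (-42.389) − (-45.400) = 3.011 °C.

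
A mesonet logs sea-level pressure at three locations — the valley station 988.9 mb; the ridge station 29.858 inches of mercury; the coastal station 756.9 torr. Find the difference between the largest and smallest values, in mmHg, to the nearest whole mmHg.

the valley station: 988.9 mb = 741.74 mmHg.
the ridge station: 29.858 inHg = 758.39 mmHg.
Spread: 758.39 − 741.74 = 17 mmHg.

17 mmHg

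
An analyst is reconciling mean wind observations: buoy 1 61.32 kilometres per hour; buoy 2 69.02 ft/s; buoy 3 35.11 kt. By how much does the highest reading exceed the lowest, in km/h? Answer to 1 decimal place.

buoy 2: 69.02 ft/s = 75.734 km/h.
buoy 3: 35.11 kt = 65.024 km/h.
Spread: 75.734 − 61.320 = 14.4 km/h.

14.4 km/h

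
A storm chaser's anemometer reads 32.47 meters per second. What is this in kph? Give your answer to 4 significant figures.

116.9 km/h

1 m/s = 3.6 km/h, so 32.47 × 3.6 = 116.9 km/h.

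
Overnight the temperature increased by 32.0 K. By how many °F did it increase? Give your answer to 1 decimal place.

For a temperature change the 32° offset cancels: Δ°F = 32.0 × 1.8 = 57.6 °F.

57.6 °F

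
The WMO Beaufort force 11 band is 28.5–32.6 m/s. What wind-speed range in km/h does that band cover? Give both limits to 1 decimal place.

102.6 to 117.4 km/h

28.5–32.6 m/s × 3.6 = 102.6–117.4 km/h.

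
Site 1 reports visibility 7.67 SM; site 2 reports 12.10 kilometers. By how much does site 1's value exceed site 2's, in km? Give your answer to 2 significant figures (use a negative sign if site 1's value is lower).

0.24 km

site 1: 7.67 SM = 12.3437 km.
Difference: 12.3437 − 12.1000 = 0.24 km.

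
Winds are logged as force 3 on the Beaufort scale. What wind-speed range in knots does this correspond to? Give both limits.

7 to 10 kt

Beaufort 3 (gentle breeze) spans 7–10 knots.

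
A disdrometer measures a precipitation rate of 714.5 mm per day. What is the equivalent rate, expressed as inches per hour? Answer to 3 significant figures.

714.5 mm/day × 0.0393701 in/mm × 0.0416667 day/hour = 1.17 in/hour.

1.17 in/hour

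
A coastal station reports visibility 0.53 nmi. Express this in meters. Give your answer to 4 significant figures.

981.6 m

1 nmi = 1852 m, so 0.53 × 1852 = 981.6 m.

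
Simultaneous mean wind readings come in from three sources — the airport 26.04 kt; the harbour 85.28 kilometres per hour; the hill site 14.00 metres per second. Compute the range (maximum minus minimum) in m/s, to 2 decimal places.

the airport: 26.04 kt = 13.3961 m/s.
the harbour: 85.28 km/h = 23.6889 m/s.
Spread: 23.6889 − 13.3961 = 10.29 m/s.

10.29 m/s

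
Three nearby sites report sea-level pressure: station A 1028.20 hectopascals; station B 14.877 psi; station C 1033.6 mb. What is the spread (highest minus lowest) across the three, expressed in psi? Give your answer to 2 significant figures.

0.11 psi

station A: 1028.20 hPa = 14.9128 psi.
station C: 1033.6 mb = 14.9911 psi.
Spread: 14.9911 − 14.8770 = 0.11 psi.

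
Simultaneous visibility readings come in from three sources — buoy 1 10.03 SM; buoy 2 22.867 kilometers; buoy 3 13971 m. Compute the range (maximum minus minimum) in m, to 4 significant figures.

buoy 1: 10.03 SM = 16141.72 m.
buoy 2: 22.867 km = 22867.00 m.
Spread: 22867.00 − 13971.00 = 8896 m.

8896 m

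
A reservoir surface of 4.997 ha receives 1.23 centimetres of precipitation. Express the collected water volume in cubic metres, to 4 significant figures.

614.6 cubic metres

Depth: 1.23 cm × 10 = 12.3 mm.
Area: 4.997 ha = 49970 m².
1 mm over 1 m² is 1 L, so volume = 12.3 × 49970 = 614631 L = 614.6 m³.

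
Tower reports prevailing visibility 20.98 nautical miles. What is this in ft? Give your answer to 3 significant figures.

1 nmi = 6076.12 ft, so 20.98 × 6076.12 = 127000 ft.

127000 ft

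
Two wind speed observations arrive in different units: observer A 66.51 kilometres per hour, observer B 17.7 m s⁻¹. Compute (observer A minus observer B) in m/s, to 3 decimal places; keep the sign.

0.775 m/s

observer A: 66.51 km/h = 18.47500 m/s.
Difference: 18.47500 − 17.70000 = 0.775 m/s.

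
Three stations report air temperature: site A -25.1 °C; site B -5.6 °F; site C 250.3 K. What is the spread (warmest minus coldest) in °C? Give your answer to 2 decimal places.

site B: -5.6 °F = -20.889 °C.
site C: 250.3 K = -22.850 °C.
Spread: (-20.889) − (-25.100) = 4.211 °C.

4.21 °C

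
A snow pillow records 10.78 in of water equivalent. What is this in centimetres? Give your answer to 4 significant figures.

27.38 cm

1 in = 2.54 cm, so 10.78 × 2.54 = 27.38 cm.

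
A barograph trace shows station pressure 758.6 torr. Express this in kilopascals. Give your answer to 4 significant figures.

1 mmHg = 0.133322 kPa, so 758.6 × 0.133322 = 101.1 kPa.

101.1 kPa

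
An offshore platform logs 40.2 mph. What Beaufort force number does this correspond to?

Beaufort force 8

40.2 mph = 18.0 m/s, which is Beaufort 8 (gale, 17.2–20.7 m/s).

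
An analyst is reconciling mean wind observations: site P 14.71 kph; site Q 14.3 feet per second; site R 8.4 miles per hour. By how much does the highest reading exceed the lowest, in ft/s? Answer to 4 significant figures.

site P: 14.71 km/h = 13.40588 ft/s.
site R: 8.4 mph = 12.32000 ft/s.
Spread: 14.30000 − 12.32000 = 1.980 ft/s.

1.980 ft/s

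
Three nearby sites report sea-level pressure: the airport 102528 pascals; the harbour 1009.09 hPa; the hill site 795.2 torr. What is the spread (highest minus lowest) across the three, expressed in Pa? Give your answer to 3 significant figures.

the harbour: 1009.09 hPa = 100909.00 Pa.
the hill site: 795.2 mmHg = 106017.96 Pa.
Spread: 106017.96 − 100909.00 = 5110 Pa.

5110 Pa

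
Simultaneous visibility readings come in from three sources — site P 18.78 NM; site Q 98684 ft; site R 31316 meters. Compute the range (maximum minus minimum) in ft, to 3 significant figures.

15400 ft

site P: 18.78 nmi = 114109.45 ft.
site R: 31316 m = 102742.78 ft.
Spread: 114109.45 − 98684.00 = 15400 ft.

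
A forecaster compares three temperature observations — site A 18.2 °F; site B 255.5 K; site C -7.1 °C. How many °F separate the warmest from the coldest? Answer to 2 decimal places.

site A: 18.2 °F = -7.667 °C.
site B: 255.5 K = -17.650 °C.
Spread: (-7.100) − (-17.650) = 10.550 °C = 18.99 °F.

18.99 °F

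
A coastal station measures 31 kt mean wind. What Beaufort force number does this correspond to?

Beaufort force 7

31 kt lies in the Beaufort 7 band (near gale, 28–33 kt).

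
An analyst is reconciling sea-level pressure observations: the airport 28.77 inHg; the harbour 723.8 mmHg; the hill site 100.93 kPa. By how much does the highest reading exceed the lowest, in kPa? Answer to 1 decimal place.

the airport: 28.77 inHg = 97.426 kPa.
the harbour: 723.8 mmHg = 96.499 kPa.
Spread: 100.930 − 96.499 = 4.4 kPa.

4.4 kPa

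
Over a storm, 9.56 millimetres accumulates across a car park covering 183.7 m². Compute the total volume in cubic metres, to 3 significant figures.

1 mm over 1 m² is 1 L, so volume = 9.56 × 183.7 = 1756.172 L = 1.76 m³.

1.76 cubic metres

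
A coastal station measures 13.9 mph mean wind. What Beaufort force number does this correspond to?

13.9 mph = 6.2 m/s, which is Beaufort 4 (moderate breeze, 5.5–7.9 m/s).

Beaufort force 4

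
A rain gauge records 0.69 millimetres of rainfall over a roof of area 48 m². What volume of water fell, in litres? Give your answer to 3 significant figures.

1 mm over 1 m² is 1 L, so volume = 0.69 × 48 = 33.12 L ≈ 33.1 L.

33.1 litres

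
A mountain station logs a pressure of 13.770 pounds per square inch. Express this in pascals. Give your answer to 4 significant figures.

1 psi = 6894.76 Pa, so 13.770 × 6894.76 = 94940 Pa.

94940 Pa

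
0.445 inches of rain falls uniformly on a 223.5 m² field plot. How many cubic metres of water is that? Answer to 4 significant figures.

2.526 cubic metres

Depth: 0.445 in × 25.4 = 11.303 mm.
1 mm over 1 m² is 1 L, so volume = 11.303 × 223.5 = 2526.2205 L = 2.526 m³.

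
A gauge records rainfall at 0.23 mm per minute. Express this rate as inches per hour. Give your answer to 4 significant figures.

0.5433 in/hour

0.23 mm/minute × 0.0393701 in/mm × 60 minute/hour = 0.5433 in/hour.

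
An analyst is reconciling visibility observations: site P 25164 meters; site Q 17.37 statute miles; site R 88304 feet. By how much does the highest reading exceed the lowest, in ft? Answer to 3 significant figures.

site P: 25164 m = 82559.06 ft.
site Q: 17.37 SM = 91713.60 ft.
Spread: 91713.60 − 82559.06 = 9150 ft.

9150 ft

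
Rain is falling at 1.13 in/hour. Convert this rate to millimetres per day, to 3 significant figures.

689 mm/day

1.13 in/hour × 25.4 mm/in × 24 hour/day = 689 mm/day.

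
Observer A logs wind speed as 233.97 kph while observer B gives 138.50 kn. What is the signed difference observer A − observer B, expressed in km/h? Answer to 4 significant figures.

-22.53 km/h

observer B: 138.50 kt = 256.5020 km/h.
Difference: 233.9700 − 256.5020 = -22.53 km/h.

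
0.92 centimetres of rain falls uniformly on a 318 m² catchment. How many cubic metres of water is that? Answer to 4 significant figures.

2.926 cubic metres

Depth: 0.92 cm × 10 = 9.2 mm.
1 mm over 1 m² is 1 L, so volume = 9.2 × 318 = 2925.6 L = 2.926 m³.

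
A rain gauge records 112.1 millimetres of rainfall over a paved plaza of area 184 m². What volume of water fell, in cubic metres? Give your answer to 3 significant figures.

20.6 cubic metres

1 mm over 1 m² is 1 L, so volume = 112.1 × 184 = 20626.4 L = 20.6 m³.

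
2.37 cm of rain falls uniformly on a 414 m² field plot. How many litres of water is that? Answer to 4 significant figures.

9812 litres

Depth: 2.37 cm × 10 = 23.7 mm.
1 mm over 1 m² is 1 L, so volume = 23.7 × 414 = 9811.8 L ≈ 9812 L.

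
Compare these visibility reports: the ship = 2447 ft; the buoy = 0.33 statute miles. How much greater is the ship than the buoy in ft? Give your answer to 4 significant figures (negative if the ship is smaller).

the buoy: 0.33 SM = 1742.400 ft.
Difference: 2447.000 − 1742.400 = 704.6 ft.

704.6 ft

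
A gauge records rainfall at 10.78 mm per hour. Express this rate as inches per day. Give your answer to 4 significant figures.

10.19 in/day

10.78 mm/hour × 0.0393701 in/mm × 24 hour/day = 10.19 in/day.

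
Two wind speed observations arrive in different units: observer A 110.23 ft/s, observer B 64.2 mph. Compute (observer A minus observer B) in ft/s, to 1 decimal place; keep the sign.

observer B: 64.2 mph = 94.160 ft/s.
Difference: 110.230 − 94.160 = 16.1 ft/s.

16.1 ft/s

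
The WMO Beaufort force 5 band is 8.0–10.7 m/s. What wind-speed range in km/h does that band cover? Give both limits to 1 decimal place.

28.8 to 38.5 km/h

8.0–10.7 m/s × 3.6 = 28.8–38.5 km/h.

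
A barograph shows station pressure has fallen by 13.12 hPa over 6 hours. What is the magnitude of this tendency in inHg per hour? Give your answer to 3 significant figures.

0.0646 inHg per hour

13.12 hPa / 6 h × 0.02953 inHg/hPa = 0.0646 inHg/h.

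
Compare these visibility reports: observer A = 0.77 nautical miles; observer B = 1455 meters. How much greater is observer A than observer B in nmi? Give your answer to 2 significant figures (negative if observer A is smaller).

observer B: 1455 m = 0.78564 nmi.
Difference: 0.77000 − 0.78564 = -0.016 nmi.

-0.016 nmi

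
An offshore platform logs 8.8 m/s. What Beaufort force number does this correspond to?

8.8 m/s lies in the Beaufort 5 band (fresh breeze, 8.0–10.7 m/s).

Beaufort force 5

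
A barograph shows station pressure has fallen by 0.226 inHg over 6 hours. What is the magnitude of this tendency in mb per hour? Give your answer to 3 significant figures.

0.226 inHg / 6 h × 33.8639 mb/inHg = 1.28 mb/h.

1.28 mb per hour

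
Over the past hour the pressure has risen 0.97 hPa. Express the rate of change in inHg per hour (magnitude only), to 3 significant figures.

0.0286 inHg per hour

0.97 hPa / 1 h × 0.02953 inHg/hPa = 0.0286 inHg/h.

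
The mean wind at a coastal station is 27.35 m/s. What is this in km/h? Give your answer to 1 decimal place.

98.5 km/h

1 m/s = 3.6 km/h, so 27.35 × 3.6 = 98.5 km/h.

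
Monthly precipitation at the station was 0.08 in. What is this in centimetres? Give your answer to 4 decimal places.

0.2032 cm

1 in = 2.54 cm, so 0.08 × 2.54 = 0.2032 cm.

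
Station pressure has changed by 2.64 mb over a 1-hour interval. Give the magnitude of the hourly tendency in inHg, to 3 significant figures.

2.64 mb / 1 h × 0.02953 inHg/mb = 0.0780 inHg/h.

0.0780 inHg per hour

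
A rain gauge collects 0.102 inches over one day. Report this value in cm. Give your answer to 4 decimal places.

1 in = 2.54 cm, so 0.102 × 2.54 = 0.2591 cm.

0.2591 cm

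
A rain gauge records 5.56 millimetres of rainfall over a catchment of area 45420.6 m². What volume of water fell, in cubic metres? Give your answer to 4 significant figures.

252.5 cubic metres

1 mm over 1 m² is 1 L, so volume = 5.56 × 45420.6 = 252538.54 L = 252.5 m³.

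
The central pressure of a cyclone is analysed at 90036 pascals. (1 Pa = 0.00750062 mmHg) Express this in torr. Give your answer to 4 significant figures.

1 Pa = 0.00750062 mmHg, so 90036 × 0.00750062 = 675.3 mmHg.

675.3 mmHg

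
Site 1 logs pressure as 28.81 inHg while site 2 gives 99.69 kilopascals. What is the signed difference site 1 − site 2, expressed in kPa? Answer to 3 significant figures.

site 1: 28.81 inHg = 97.5619 kPa.
Difference: 97.5619 − 99.6900 = -2.13 kPa.

-2.13 kPa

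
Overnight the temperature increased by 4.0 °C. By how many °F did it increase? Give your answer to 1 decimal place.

7.2 °F

For a temperature change the 32° offset cancels: Δ°F = 4.0 × 1.8 = 7.2 °F.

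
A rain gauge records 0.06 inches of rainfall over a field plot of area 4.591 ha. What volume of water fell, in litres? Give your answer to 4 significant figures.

69970 litres

Depth: 0.06 in × 25.4 = 1.524 mm.
Area: 4.591 ha = 45910 m².
1 mm over 1 m² is 1 L, so volume = 1.524 × 45910 = 69966.84 L ≈ 69970 L.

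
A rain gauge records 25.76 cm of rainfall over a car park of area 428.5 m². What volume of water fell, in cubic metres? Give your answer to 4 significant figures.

Depth: 25.76 cm × 10 = 257.6 mm.
1 mm over 1 m² is 1 L, so volume = 257.6 × 428.5 = 110381.6 L = 110.4 m³.

110.4 cubic metres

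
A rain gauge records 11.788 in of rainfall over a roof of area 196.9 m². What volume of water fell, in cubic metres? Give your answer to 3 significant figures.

Depth: 11.788 in × 25.4 = 299.4152 mm.
1 mm over 1 m² is 1 L, so volume = 299.4152 × 196.9 = 58954.853 L = 59.0 m³.

59.0 cubic metres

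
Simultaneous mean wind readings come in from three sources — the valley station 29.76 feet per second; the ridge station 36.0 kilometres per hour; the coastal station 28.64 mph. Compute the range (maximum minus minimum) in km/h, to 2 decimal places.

13.44 km/h

the valley station: 29.76 ft/s = 32.6551 km/h.
the coastal station: 28.64 mph = 46.0916 km/h.
Spread: 46.0916 − 32.6551 = 13.44 km/h.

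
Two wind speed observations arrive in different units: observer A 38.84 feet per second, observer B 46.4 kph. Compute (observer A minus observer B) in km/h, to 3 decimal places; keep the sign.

-3.782 km/h

observer A: 38.84 ft/s = 42.61836 km/h.
Difference: 42.61836 − 46.40000 = -3.782 km/h.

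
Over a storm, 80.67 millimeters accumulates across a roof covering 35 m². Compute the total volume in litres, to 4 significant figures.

1 mm over 1 m² is 1 L, so volume = 80.67 × 35 = 2823.45 L ≈ 2823 L.

2823 litres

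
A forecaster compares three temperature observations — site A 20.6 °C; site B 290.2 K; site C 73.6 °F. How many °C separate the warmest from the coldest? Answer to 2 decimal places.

site B: 290.2 K = 17.050 °C.
site C: 73.6 °F = 23.111 °C.
Spread: 23.111 − 17.050 = 6.061 °C.

6.06 °C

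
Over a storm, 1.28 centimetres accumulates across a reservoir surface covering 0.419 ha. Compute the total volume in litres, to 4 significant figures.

53630 litres

Depth: 1.28 cm × 10 = 12.8 mm.
Area: 0.419 ha = 4190 m².
1 mm over 1 m² is 1 L, so volume = 12.8 × 4190 = 53632 L ≈ 53630 L.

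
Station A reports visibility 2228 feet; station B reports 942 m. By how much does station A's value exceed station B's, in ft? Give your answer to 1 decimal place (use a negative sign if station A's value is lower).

station B: 942 m = 3090.551 ft.
Difference: 2228.000 − 3090.551 = -862.6 ft.

-862.6 ft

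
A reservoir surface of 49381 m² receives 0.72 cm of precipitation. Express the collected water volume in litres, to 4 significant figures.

355500 litres

Depth: 0.72 cm × 10 = 7.2 mm.
1 mm over 1 m² is 1 L, so volume = 7.2 × 49381 = 355543.2 L ≈ 355500 L.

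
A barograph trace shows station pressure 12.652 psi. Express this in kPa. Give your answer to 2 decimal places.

1 psi = 6.89476 kPa, so 12.652 × 6.89476 = 87.23 kPa.

87.23 kPa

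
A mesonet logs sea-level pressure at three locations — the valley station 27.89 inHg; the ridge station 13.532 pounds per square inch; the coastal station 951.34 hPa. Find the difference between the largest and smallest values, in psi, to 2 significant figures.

0.27 psi

the valley station: 27.89 inHg = 13.6983 psi.
the coastal station: 951.34 hPa = 13.7980 psi.
Spread: 13.7980 − 13.5320 = 0.27 psi.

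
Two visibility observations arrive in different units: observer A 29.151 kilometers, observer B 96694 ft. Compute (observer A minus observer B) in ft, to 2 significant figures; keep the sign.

observer A: 29.151 km = 95639.76 ft.
Difference: 95639.76 − 96694.00 = -1100 ft.

-1100 ft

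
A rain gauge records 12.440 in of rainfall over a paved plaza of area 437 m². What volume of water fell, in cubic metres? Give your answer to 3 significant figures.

138 cubic metres

Depth: 12.440 in × 25.4 = 315.976 mm.
1 mm over 1 m² is 1 L, so volume = 315.976 × 437 = 138081.51 L = 138 m³.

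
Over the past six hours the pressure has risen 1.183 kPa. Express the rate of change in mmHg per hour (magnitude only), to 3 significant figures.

1.183 kPa / 6 h × 7.50062 mmHg/kPa = 1.48 mmHg/h.

1.48 mmHg per hour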